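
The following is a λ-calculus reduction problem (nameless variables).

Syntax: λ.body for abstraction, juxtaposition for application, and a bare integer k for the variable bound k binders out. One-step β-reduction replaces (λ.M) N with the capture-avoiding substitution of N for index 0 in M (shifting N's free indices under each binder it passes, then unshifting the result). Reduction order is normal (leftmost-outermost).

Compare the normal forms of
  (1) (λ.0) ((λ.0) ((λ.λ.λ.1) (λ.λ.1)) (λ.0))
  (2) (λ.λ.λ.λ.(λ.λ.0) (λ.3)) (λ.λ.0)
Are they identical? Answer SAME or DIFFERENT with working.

Answer: DIFFERENT — A ⇓ λ.λ.0, B ⇓ λ.λ.λ.λ.0

Derivation:
Term A:
  start: (λ.0) ((λ.0) ((λ.λ.λ.1) (λ.λ.1)) (λ.0))
  →1  (λ.0) ((λ.λ.λ.1) (λ.λ.1)) (λ.0)
  →2  (λ.λ.λ.1) (λ.λ.1) (λ.0)
  →3  (λ.λ.1) (λ.0)
  →4  λ.λ.0

Term B:
  start: (λ.λ.λ.λ.(λ.λ.0) (λ.3)) (λ.λ.0)
  →1  λ.λ.λ.(λ.λ.0) (λ.3)
  →2  λ.λ.λ.λ.0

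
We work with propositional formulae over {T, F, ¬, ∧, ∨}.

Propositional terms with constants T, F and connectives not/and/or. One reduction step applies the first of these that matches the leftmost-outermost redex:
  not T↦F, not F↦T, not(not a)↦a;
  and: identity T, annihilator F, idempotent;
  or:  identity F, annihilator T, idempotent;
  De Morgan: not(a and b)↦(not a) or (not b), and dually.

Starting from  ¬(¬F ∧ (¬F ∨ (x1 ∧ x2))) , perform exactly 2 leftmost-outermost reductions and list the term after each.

  start: ¬(¬F ∧ (¬F ∨ (x1 ∧ x2)))
  [1] ¬¬F ∨ ¬(¬F ∨ (x1 ∧ x2))
  [2] F ∨ ¬(¬F ∨ (x1 ∧ x2))

Answer: after 2 steps: F ∨ ¬(¬F ∨ (x1 ∧ x2))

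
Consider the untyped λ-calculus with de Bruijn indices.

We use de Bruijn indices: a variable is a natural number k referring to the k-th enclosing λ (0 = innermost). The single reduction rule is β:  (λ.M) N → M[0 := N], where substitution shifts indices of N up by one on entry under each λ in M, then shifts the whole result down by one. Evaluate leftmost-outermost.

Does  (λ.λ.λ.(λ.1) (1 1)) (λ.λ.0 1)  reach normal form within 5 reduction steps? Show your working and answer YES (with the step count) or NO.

Answer: YES — reaches normal form λ.λ.0 in 2 ≤ 5 steps

Working:
  start: (λ.λ.λ.(λ.1) (1 1)) (λ.λ.0 1)
  →1  λ.λ.(λ.1) (1 1)
  →2  λ.λ.0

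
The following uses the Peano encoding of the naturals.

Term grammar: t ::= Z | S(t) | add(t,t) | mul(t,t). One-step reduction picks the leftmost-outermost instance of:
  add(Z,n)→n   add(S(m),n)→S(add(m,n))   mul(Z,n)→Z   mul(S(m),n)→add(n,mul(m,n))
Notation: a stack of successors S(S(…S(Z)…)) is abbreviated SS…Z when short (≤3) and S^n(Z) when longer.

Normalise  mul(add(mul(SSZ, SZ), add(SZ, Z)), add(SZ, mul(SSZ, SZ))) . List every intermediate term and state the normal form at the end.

Answer: normal form = S^9(Z)  (in 55 steps)

Reduction:
  start: mul(add(mul(SSZ, SZ), add(SZ, Z)), add(SZ, mul(SSZ, SZ)))
  [1] mul(add(add(SZ, mul(SZ, SZ)), add(SZ, Z)), add(SZ, mul(SSZ, SZ)))
  [2] mul(add(S(add(Z, mul(SZ, SZ))), add(SZ, Z)), add(SZ, mul(SSZ, SZ)))
  [3] mul(S(add(add(Z, mul(SZ, SZ)), add(SZ, Z))), add(SZ, mul(SSZ, SZ)))
  [4] add(add(SZ, mul(SSZ, SZ)), mul(add(add(Z, mul(SZ, SZ)), add(SZ, Z)), add(SZ, mul(SSZ, SZ))))
  [5] add(S(add(Z, mul(SSZ, SZ))), mul(add(add(Z, mul(SZ, SZ)), add(SZ, Z)), add(SZ, mul(SSZ, SZ))))
  [6] S(add(add(Z, mul(SSZ, SZ)), mul(add(add(Z, mul(SZ, SZ)), add(SZ, Z)), add(SZ, mul(SSZ, SZ)))))
  [7] S(add(mul(SSZ, SZ), mul(add(add(Z, mul(SZ, SZ)), add(SZ, Z)), add(SZ, mul(SSZ, SZ)))))
  [8] S(add(add(SZ, mul(SZ, SZ)), mul(add(add(Z, mul(SZ, SZ)), add(SZ, Z)), add(SZ, mul(SSZ, SZ)))))
  [9] S(add(S(add(Z, mul(SZ, SZ))), mul(add(add(Z, mul(SZ, SZ)), add(SZ, Z)), add(SZ, mul(SSZ, SZ)))))
  [10] S(S(add(add(Z, mul(SZ, SZ)), mul(add(add(Z, mul(SZ, SZ)), add(SZ, Z)), add(SZ, mul(SSZ, SZ))))))
  [11] S(S(add(mul(SZ, SZ), mul(add(add(Z, mul(SZ, SZ)), add(SZ, Z)), add(SZ, mul(SSZ, SZ))))))
  [12] S(S(add(add(SZ, mul(Z, SZ)), mul(add(add(Z, mul(SZ, SZ)), add(SZ, Z)), add(SZ, mul(SSZ, SZ))))))
  [13] S(S(add(S(add(Z, mul(Z, SZ))), mul(add(add(Z, mul(SZ, SZ)), add(SZ, Z)), add(SZ, mul(SSZ, SZ))))))
  [14] S(S(S(add(add(Z, mul(Z, SZ)), mul(add(add(Z, mul(SZ, SZ)), add(SZ, Z)), add(SZ, mul(SSZ, SZ)))))))
  [15] S(S(S(add(mul(Z, SZ), mul(add(add(Z, mul(SZ, SZ)), add(SZ, Z)), add(SZ, mul(SSZ, SZ)))))))
  [16] S(S(S(add(Z, mul(add(add(Z, mul(SZ, SZ)), add(SZ, Z)), add(SZ, mul(SSZ, SZ)))))))
  [17] S(S(S(mul(add(add(Z, mul(SZ, SZ)), add(SZ, Z)), add(SZ, mul(SSZ, SZ))))))
  [18] S(S(S(mul(add(mul(SZ, SZ), add(SZ, Z)), add(SZ, mul(SSZ, SZ))))))
  [19] S(S(S(mul(add(add(SZ, mul(Z, SZ)), add(SZ, Z)), add(SZ, mul(SSZ, SZ))))))
  [20] S(S(S(mul(add(S(add(Z, mul(Z, SZ))), add(SZ, Z)), add(SZ, mul(SSZ, SZ))))))
  [21] S(S(S(mul(S(add(add(Z, mul(Z, SZ)), add(SZ, Z))), add(SZ, mul(SSZ, SZ))))))
  [22] S(S(S(add(add(SZ, mul(SSZ, SZ)), mul(add(add(Z, mul(Z, SZ)), add(SZ, Z)), add(SZ, mul(SSZ, SZ)))))))
  [23] S(S(S(add(S(add(Z, mul(SSZ, SZ))), mul(add(add(Z, mul(Z, SZ)), add(SZ, Z)), add(SZ, mul(SSZ, SZ)))))))
  [24] S(S(S(S(add(add(Z, mul(SSZ, SZ)), mul(add(add(Z, mul(Z, SZ)), add(SZ, Z)), add(SZ, mul(SSZ, SZ))))))))
  [25] S(S(S(S(add(mul(SSZ, SZ), mul(add(add(Z, mul(Z, SZ)), add(SZ, Z)), add(SZ, mul(SSZ, SZ))))))))
  [26] S(S(S(S(add(add(SZ, mul(SZ, SZ)), mul(add(add(Z, mul(Z, SZ)), add(SZ, Z)), add(SZ, mul(SSZ, SZ))))))))
  [27] S(S(S(S(add(S(add(Z, mul(SZ, SZ))), mul(add(add(Z, mul(Z, SZ)), add(SZ, Z)), add(SZ, mul(SSZ, SZ))))))))
  [28] S(S(S(S(S(add(add(Z, mul(SZ, SZ)), mul(add(add(Z, mul(Z, SZ)), add(SZ, Z)), add(SZ, mul(SSZ, SZ)))))))))
  [29] S(S(S(S(S(add(mul(SZ, SZ), mul(add(add(Z, mul(Z, SZ)), add(SZ, Z)), add(SZ, mul(SSZ, SZ)))))))))
  [30] S(S(S(S(S(add(add(SZ, mul(Z, SZ)), mul(add(add(Z, mul(Z, SZ)), add(SZ, Z)), add(SZ, mul(SSZ, SZ)))))))))
  [31] S(S(S(S(S(add(S(add(Z, mul(Z, SZ))), mul(add(add(Z, mul(Z, SZ)), add(SZ, Z)), add(SZ, mul(SSZ, SZ)))))))))
  [32] S(S(S(S(S(S(add(add(Z, mul(Z, SZ)), mul(add(add(Z, mul(Z, SZ)), add(SZ, Z)), add(SZ, mul(SSZ, SZ))))))))))
  [33] S(S(S(S(S(S(add(mul(Z, SZ), mul(add(add(Z, mul(Z, SZ)), add(SZ, Z)), add(SZ, mul(SSZ, SZ))))))))))
  [34] S(S(S(S(S(S(add(Z, mul(add(add(Z, mul(Z, SZ)), add(SZ, Z)), add(SZ, mul(SSZ, SZ))))))))))
  [35] S(S(S(S(S(S(mul(add(add(Z, mul(Z, SZ)), add(SZ, Z)), add(SZ, mul(SSZ, SZ)))))))))
  [36] S(S(S(S(S(S(mul(add(mul(Z, SZ), add(SZ, Z)), add(SZ, mul(SSZ, SZ)))))))))
  [37] S(S(S(S(S(S(mul(add(Z, add(SZ, Z)), add(SZ, mul(SSZ, SZ)))))))))
  [38] S(S(S(S(S(S(mul(add(SZ, Z), add(SZ, mul(SSZ, SZ)))))))))
  [39] S(S(S(S(S(S(mul(S(add(Z, Z)), add(SZ, mul(SSZ, SZ)))))))))
  [40] S(S(S(S(S(S(add(add(SZ, mul(SSZ, SZ)), mul(add(Z, Z), add(SZ, mul(SSZ, SZ))))))))))
  [41] S(S(S(S(S(S(add(S(add(Z, mul(SSZ, SZ))), mul(add(Z, Z), add(SZ, mul(SSZ, SZ))))))))))
  [42] S(S(S(S(S(S(S(add(add(Z, mul(SSZ, SZ)), mul(add(Z, Z), add(SZ, mul(SSZ, SZ)))))))))))
  [43] S(S(S(S(S(S(S(add(mul(SSZ, SZ), mul(add(Z, Z), add(SZ, mul(SSZ, SZ)))))))))))
  [44] S(S(S(S(S(S(S(add(add(SZ, mul(SZ, SZ)), mul(add(Z, Z), add(SZ, mul(SSZ, SZ)))))))))))
  [45] S(S(S(S(S(S(S(add(S(add(Z, mul(SZ, SZ))), mul(add(Z, Z), add(SZ, mul(SSZ, SZ)))))))))))
  [46] S(S(S(S(S(S(S(S(add(add(Z, mul(SZ, SZ)), mul(add(Z, Z), add(SZ, mul(SSZ, SZ))))))))))))
  [47] S(S(S(S(S(S(S(S(add(mul(SZ, SZ), mul(add(Z, Z), add(SZ, mul(SSZ, SZ))))))))))))
  [48] S(S(S(S(S(S(S(S(add(add(SZ, mul(Z, SZ)), mul(add(Z, Z), add(SZ, mul(SSZ, SZ))))))))))))
  [49] S(S(S(S(S(S(S(S(add(S(add(Z, mul(Z, SZ))), mul(add(Z, Z), add(SZ, mul(SSZ, SZ))))))))))))
  [50] S(S(S(S(S(S(S(S(S(add(add(Z, mul(Z, SZ)), mul(add(Z, Z), add(SZ, mul(SSZ, SZ)))))))))))))
  [51] S(S(S(S(S(S(S(S(S(add(mul(Z, SZ), mul(add(Z, Z), add(SZ, mul(SSZ, SZ)))))))))))))
  [52] S(S(S(S(S(S(S(S(S(add(Z, mul(add(Z, Z), add(SZ, mul(SSZ, SZ)))))))))))))
  [53] S(S(S(S(S(S(S(S(S(mul(add(Z, Z), add(SZ, mul(SSZ, SZ))))))))))))
  [54] S(S(S(S(S(S(S(S(S(mul(Z, add(SZ, mul(SSZ, SZ))))))))))))
  [55] S^9(Z)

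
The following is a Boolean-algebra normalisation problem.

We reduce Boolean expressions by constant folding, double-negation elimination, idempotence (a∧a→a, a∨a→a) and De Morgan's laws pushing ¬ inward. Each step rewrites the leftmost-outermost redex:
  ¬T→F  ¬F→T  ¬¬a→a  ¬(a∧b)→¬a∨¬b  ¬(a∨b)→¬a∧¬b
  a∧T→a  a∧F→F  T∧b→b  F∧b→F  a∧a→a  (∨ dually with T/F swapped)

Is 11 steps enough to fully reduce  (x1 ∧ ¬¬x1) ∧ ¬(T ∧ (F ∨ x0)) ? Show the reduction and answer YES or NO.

Answer: YES — reaches normal form x1 ∧ ¬x0 in 8 ≤ 11 steps

Working:
  start: (x1 ∧ ¬¬x1) ∧ ¬(T ∧ (F ∨ x0))
  →1  (x1 ∧ x1) ∧ ¬(T ∧ (F ∨ x0))
  →2  x1 ∧ ¬(T ∧ (F ∨ x0))
  →3  x1 ∧ (¬T ∨ ¬(F ∨ x0))
  →4  x1 ∧ (F ∨ ¬(F ∨ x0))
  →5  x1 ∧ ¬(F ∨ x0)
  →6  x1 ∧ (¬F ∧ ¬x0)
  →7  x1 ∧ (T ∧ ¬x0)
  →8  x1 ∧ ¬x0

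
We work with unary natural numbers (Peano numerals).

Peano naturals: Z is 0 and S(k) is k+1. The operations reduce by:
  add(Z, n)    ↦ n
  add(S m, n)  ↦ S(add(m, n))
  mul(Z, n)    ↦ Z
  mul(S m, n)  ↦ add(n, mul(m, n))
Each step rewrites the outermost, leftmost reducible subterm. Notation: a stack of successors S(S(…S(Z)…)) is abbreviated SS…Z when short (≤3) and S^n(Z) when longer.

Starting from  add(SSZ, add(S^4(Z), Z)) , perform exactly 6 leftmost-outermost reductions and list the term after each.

  start: add(SSZ, add(S^4(Z), Z))
  →1  S(add(SZ, add(S^4(Z), Z)))
  →2  S(S(add(Z, add(S^4(Z), Z))))
  →3  S(S(add(S^4(Z), Z)))
  →4  S(S(S(add(SSSZ, Z))))
  →5  S(S(S(S(add(SSZ, Z)))))
  →6  S(S(S(S(S(add(SZ, Z))))))

Answer: after 6 steps: S(S(S(S(S(add(SZ, Z))))))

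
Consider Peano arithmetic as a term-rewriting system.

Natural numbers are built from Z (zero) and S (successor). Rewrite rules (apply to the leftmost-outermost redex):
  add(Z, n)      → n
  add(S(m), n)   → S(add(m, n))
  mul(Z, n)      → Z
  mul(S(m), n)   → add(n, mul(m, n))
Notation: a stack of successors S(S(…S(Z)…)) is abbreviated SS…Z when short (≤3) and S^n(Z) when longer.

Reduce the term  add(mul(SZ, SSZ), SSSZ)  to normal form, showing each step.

Answer: normal form = S^5(Z)  (in 8 steps)

Working:
  start: add(mul(SZ, SSZ), SSSZ)
  step 1: add(add(SSZ, mul(Z, SSZ)), SSSZ)
  step 2: add(S(add(SZ, mul(Z, SSZ))), SSSZ)
  step 3: S(add(add(SZ, mul(Z, SSZ)), SSSZ))
  step 4: S(add(S(add(Z, mul(Z, SSZ))), SSSZ))
  step 5: S(S(add(add(Z, mul(Z, SSZ)), SSSZ)))
  step 6: S(S(add(mul(Z, SSZ), SSSZ)))
  step 7: S(S(add(Z, SSSZ)))
  step 8: S^5(Z)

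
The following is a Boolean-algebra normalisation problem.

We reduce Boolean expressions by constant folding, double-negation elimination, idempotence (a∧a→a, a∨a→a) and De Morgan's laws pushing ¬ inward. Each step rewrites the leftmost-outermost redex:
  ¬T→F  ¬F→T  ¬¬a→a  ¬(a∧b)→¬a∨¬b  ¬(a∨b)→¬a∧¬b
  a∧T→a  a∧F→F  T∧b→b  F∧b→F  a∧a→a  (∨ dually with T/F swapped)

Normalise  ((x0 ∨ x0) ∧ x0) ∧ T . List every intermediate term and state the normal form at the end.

  start: ((x0 ∨ x0) ∧ x0) ∧ T
  step 1: (x0 ∨ x0) ∧ x0
  step 2: x0 ∧ x0
  step 3: x0

Answer: normal form = x0  (in 3 steps)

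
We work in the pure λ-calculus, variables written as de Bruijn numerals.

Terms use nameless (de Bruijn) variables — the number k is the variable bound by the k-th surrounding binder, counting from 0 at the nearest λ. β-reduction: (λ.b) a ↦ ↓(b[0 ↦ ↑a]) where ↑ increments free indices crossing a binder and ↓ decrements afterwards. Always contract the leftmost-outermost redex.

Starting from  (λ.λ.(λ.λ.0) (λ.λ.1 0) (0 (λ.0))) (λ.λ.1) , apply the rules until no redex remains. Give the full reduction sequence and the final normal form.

Answer: normal form = λ.0 (λ.0)  (in 3 steps)

Reduction:
  start: (λ.λ.(λ.λ.0) (λ.λ.1 0) (0 (λ.0))) (λ.λ.1)
  →1  λ.(λ.λ.0) (λ.λ.1 0) (0 (λ.0))
  →2  λ.(λ.0) (0 (λ.0))
  →3  λ.0 (λ.0)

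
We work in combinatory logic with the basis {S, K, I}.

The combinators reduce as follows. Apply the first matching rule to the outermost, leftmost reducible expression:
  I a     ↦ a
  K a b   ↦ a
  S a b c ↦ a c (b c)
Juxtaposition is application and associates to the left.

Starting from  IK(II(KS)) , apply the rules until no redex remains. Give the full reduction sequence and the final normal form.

  start: IK(II(KS))
  [1] K(II(KS))
  [2] K(I(KS))
  [3] K(KS)

Answer: normal form = K(KS)  (in 3 steps)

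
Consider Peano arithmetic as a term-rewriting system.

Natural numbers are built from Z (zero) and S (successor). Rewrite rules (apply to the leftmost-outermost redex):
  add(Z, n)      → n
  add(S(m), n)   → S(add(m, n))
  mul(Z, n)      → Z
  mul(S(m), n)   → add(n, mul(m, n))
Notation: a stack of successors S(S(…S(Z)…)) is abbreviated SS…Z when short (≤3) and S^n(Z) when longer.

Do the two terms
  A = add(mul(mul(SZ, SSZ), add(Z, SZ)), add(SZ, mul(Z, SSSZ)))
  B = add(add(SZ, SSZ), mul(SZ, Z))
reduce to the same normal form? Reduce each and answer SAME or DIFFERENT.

Term A:
  start: add(mul(mul(SZ, SSZ), add(Z, SZ)), add(SZ, mul(Z, SSSZ)))
  [1] add(mul(add(SSZ, mul(Z, SSZ)), add(Z, SZ)), add(SZ, mul(Z, SSSZ)))
  [2] add(mul(S(add(SZ, mul(Z, SSZ))), add(Z, SZ)), add(SZ, mul(Z, SSSZ)))
  [3] add(add(add(Z, SZ), mul(add(SZ, mul(Z, SSZ)), add(Z, SZ))), add(SZ, mul(Z, SSSZ)))
  [4] add(add(SZ, mul(add(SZ, mul(Z, SSZ)), add(Z, SZ))), add(SZ, mul(Z, SSSZ)))
  [5] add(S(add(Z, mul(add(SZ, mul(Z, SSZ)), add(Z, SZ)))), add(SZ, mul(Z, SSSZ)))
  [6] S(add(add(Z, mul(add(SZ, mul(Z, SSZ)), add(Z, SZ))), add(SZ, mul(Z, SSSZ))))
  [7] S(add(mul(add(SZ, mul(Z, SSZ)), add(Z, SZ)), add(SZ, mul(Z, SSSZ))))
  [8] S(add(mul(S(add(Z, mul(Z, SSZ))), add(Z, SZ)), add(SZ, mul(Z, SSSZ))))
  [9] S(add(add(add(Z, SZ), mul(add(Z, mul(Z, SSZ)), add(Z, SZ))), add(SZ, mul(Z, SSSZ))))
  [10] S(add(add(SZ, mul(add(Z, mul(Z, SSZ)), add(Z, SZ))), add(SZ, mul(Z, SSSZ))))
  [11] S(add(S(add(Z, mul(add(Z, mul(Z, SSZ)), add(Z, SZ)))), add(SZ, mul(Z, SSSZ))))
  [12] S(S(add(add(Z, mul(add(Z, mul(Z, SSZ)), add(Z, SZ))), add(SZ, mul(Z, SSSZ)))))
  [13] S(S(add(mul(add(Z, mul(Z, SSZ)), add(Z, SZ)), add(SZ, mul(Z, SSSZ)))))
  [14] S(S(add(mul(mul(Z, SSZ), add(Z, SZ)), add(SZ, mul(Z, SSSZ)))))
  [15] S(S(add(mul(Z, add(Z, SZ)), add(SZ, mul(Z, SSSZ)))))
  [16] S(S(add(Z, add(SZ, mul(Z, SSSZ)))))
  [17] S(S(add(SZ, mul(Z, SSSZ))))
  [18] S(S(S(add(Z, mul(Z, SSSZ)))))
  [19] S(S(S(mul(Z, SSSZ))))
  [20] SSSZ

Term B:
  start: add(add(SZ, SSZ), mul(SZ, Z))
  [1] add(S(add(Z, SSZ)), mul(SZ, Z))
  [2] S(add(add(Z, SSZ), mul(SZ, Z)))
  [3] S(add(SSZ, mul(SZ, Z)))
  [4] S(S(add(SZ, mul(SZ, Z))))
  [5] S(S(S(add(Z, mul(SZ, Z)))))
  [6] S(S(S(mul(SZ, Z))))
  [7] S(S(S(add(Z, mul(Z, Z)))))
  [8] S(S(S(mul(Z, Z))))
  [9] SSSZ

Answer: SAME — A ⇓ SSSZ, B ⇓ SSSZ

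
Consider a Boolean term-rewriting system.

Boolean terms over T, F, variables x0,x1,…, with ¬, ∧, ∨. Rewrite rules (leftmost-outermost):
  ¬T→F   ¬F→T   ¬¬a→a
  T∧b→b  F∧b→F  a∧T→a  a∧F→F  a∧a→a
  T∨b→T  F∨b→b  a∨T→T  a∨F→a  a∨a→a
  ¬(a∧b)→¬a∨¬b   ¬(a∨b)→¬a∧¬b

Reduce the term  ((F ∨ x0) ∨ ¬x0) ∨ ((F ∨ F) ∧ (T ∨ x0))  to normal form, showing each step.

Answer: normal form = x0 ∨ ¬x0  (in 4 steps)

Derivation:
  start: ((F ∨ x0) ∨ ¬x0) ∨ ((F ∨ F) ∧ (T ∨ x0))
  →1  (x0 ∨ ¬x0) ∨ ((F ∨ F) ∧ (T ∨ x0))
  →2  (x0 ∨ ¬x0) ∨ (F ∧ (T ∨ x0))
  →3  (x0 ∨ ¬x0) ∨ F
  →4  x0 ∨ ¬x0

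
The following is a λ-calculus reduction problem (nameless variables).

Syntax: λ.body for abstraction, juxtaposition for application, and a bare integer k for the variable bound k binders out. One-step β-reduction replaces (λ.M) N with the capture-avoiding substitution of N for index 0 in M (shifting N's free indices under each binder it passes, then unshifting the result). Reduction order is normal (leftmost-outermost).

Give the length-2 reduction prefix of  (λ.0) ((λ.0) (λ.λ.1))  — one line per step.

Answer: after 2 steps: λ.λ.1

Working:
  start: (λ.0) ((λ.0) (λ.λ.1))
  step 1: (λ.0) (λ.λ.1)
  step 2: λ.λ.1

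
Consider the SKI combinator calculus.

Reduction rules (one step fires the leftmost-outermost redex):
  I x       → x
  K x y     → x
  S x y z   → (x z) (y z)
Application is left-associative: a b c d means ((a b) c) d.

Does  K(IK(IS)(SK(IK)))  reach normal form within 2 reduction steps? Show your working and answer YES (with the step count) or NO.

  start: K(IK(IS)(SK(IK)))
  →1  K(K(IS)(SK(IK)))
  →2  K(IS)

Answer: NO — after 2 steps the term is K(IS), not yet normal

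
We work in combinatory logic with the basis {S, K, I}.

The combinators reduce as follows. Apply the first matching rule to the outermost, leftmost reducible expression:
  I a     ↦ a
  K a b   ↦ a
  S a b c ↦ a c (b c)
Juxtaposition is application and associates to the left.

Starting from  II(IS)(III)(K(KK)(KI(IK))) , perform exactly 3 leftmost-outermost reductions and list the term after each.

  start: II(IS)(III)(K(KK)(KI(IK)))
  →1  I(IS)(III)(K(KK)(KI(IK)))
  →2  IS(III)(K(KK)(KI(IK)))
  →3  S(III)(K(KK)(KI(IK)))

Answer: after 3 steps: S(III)(K(KK)(KI(IK)))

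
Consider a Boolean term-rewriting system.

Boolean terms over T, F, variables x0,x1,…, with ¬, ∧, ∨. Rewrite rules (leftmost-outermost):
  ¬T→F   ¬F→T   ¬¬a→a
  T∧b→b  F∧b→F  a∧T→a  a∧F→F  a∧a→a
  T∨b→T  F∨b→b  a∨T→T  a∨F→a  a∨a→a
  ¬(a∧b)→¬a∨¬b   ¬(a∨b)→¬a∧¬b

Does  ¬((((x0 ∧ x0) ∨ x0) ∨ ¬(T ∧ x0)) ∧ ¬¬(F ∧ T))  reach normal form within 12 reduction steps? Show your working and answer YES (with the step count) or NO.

  start: ¬((((x0 ∧ x0) ∨ x0) ∨ ¬(T ∧ x0)) ∧ ¬¬(F ∧ T))
  [1] ¬(((x0 ∧ x0) ∨ x0) ∨ ¬(T ∧ x0)) ∨ ¬¬¬(F ∧ T)
  [2] (¬((x0 ∧ x0) ∨ x0) ∧ ¬¬(T ∧ x0)) ∨ ¬¬¬(F ∧ T)
  [3] ((¬(x0 ∧ x0) ∧ ¬x0) ∧ ¬¬(T ∧ x0)) ∨ ¬¬¬(F ∧ T)
  [4] (((¬x0 ∨ ¬x0) ∧ ¬x0) ∧ ¬¬(T ∧ x0)) ∨ ¬¬¬(F ∧ T)
  [5] ((¬x0 ∧ ¬x0) ∧ ¬¬(T ∧ x0)) ∨ ¬¬¬(F ∧ T)
  [6] (¬x0 ∧ ¬¬(T ∧ x0)) ∨ ¬¬¬(F ∧ T)
  [7] (¬x0 ∧ (T ∧ x0)) ∨ ¬¬¬(F ∧ T)
  [8] (¬x0 ∧ x0) ∨ ¬¬¬(F ∧ T)
  [9] (¬x0 ∧ x0) ∨ ¬(F ∧ T)
  [10] (¬x0 ∧ x0) ∨ (¬F ∨ ¬T)
  [11] (¬x0 ∧ x0) ∨ (T ∨ ¬T)
  [12] (¬x0 ∧ x0) ∨ T

Answer: NO — after 12 steps the term is (¬x0 ∧ x0) ∨ T, not yet normal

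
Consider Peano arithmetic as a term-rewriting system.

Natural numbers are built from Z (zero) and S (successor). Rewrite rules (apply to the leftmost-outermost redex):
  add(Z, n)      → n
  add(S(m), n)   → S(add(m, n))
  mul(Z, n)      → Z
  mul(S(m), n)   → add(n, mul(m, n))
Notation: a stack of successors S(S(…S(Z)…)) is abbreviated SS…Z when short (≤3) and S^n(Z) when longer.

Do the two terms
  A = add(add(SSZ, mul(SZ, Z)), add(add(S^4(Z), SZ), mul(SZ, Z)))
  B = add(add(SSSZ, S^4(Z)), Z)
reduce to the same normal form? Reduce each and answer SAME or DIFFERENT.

Answer: SAME — A ⇓ S^7(Z), B ⇓ S^7(Z)

Working:
Term A:
  start: add(add(SSZ, mul(SZ, Z)), add(add(S^4(Z), SZ), mul(SZ, Z)))
  step 1: add(S(add(SZ, mul(SZ, Z))), add(add(S^4(Z), SZ), mul(SZ, Z)))
  step 2: S(add(add(SZ, mul(SZ, Z)), add(add(S^4(Z), SZ), mul(SZ, Z))))
  step 3: S(add(S(add(Z, mul(SZ, Z))), add(add(S^4(Z), SZ), mul(SZ, Z))))
  step 4: S(S(add(add(Z, mul(SZ, Z)), add(add(S^4(Z), SZ), mul(SZ, Z)))))
  step 5: S(S(add(mul(SZ, Z), add(add(S^4(Z), SZ), mul(SZ, Z)))))
  step 6: S(S(add(add(Z, mul(Z, Z)), add(add(S^4(Z), SZ), mul(SZ, Z)))))
  step 7: S(S(add(mul(Z, Z), add(add(S^4(Z), SZ), mul(SZ, Z)))))
  step 8: S(S(add(Z, add(add(S^4(Z), SZ), mul(SZ, Z)))))
  step 9: S(S(add(add(S^4(Z), SZ), mul(SZ, Z))))
  step 10: S(S(add(S(add(SSSZ, SZ)), mul(SZ, Z))))
  step 11: S(S(S(add(add(SSSZ, SZ), mul(SZ, Z)))))
  step 12: S(S(S(add(S(add(SSZ, SZ)), mul(SZ, Z)))))
  step 13: S(S(S(S(add(add(SSZ, SZ), mul(SZ, Z))))))
  step 14: S(S(S(S(add(S(add(SZ, SZ)), mul(SZ, Z))))))
  step 15: S(S(S(S(S(add(add(SZ, SZ), mul(SZ, Z)))))))
  step 16: S(S(S(S(S(add(S(add(Z, SZ)), mul(SZ, Z)))))))
  step 17: S(S(S(S(S(S(add(add(Z, SZ), mul(SZ, Z))))))))
  step 18: S(S(S(S(S(S(add(SZ, mul(SZ, Z))))))))
  step 19: S(S(S(S(S(S(S(add(Z, mul(SZ, Z)))))))))
  step 20: S(S(S(S(S(S(S(mul(SZ, Z))))))))
  step 21: S(S(S(S(S(S(S(add(Z, mul(Z, Z)))))))))
  step 22: S(S(S(S(S(S(S(mul(Z, Z))))))))
  step 23: S^7(Z)

Term B:
  start: add(add(SSSZ, S^4(Z)), Z)
  step 1: add(S(add(SSZ, S^4(Z))), Z)
  step 2: S(add(add(SSZ, S^4(Z)), Z))
  step 3: S(add(S(add(SZ, S^4(Z))), Z))
  step 4: S(S(add(add(SZ, S^4(Z)), Z)))
  step 5: S(S(add(S(add(Z, S^4(Z))), Z)))
  step 6: S(S(S(add(add(Z, S^4(Z)), Z))))
  step 7: S(S(S(add(S^4(Z), Z))))
  step 8: S(S(S(S(add(SSSZ, Z)))))
  step 9: S(S(S(S(S(add(SSZ, Z))))))
  step 10: S(S(S(S(S(S(add(SZ, Z)))))))
  step 11: S(S(S(S(S(S(S(add(Z, Z))))))))
  step 12: S^7(Z)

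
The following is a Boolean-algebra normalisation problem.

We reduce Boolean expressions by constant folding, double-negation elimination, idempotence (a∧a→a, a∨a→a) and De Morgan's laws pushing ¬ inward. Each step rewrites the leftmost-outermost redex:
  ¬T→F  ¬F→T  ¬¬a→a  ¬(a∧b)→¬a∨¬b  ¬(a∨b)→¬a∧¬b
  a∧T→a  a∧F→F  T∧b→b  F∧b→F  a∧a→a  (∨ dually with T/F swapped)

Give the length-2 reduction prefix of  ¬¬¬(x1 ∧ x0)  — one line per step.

Answer: after 2 steps: ¬x1 ∨ ¬x0

Reduction:
  start: ¬¬¬(x1 ∧ x0)
  [1] ¬(x1 ∧ x0)
  [2] ¬x1 ∨ ¬x0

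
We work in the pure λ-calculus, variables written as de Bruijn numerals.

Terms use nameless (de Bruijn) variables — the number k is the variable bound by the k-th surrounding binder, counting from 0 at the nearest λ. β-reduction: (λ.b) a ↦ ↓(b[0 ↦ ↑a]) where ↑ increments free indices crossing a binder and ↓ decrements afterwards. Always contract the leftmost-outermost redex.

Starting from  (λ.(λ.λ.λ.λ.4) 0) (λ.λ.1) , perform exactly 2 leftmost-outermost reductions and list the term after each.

Answer: after 2 steps: λ.λ.λ.λ.λ.1

Reduction:
  start: (λ.(λ.λ.λ.λ.4) 0) (λ.λ.1)
  step 1: (λ.λ.λ.λ.λ.λ.1) (λ.λ.1)
  step 2: λ.λ.λ.λ.λ.1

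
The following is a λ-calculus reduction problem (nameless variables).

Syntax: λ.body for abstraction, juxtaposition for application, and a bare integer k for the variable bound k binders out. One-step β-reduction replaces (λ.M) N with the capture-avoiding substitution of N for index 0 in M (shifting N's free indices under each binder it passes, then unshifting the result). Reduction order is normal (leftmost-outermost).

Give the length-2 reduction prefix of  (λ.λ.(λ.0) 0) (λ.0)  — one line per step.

  start: (λ.λ.(λ.0) 0) (λ.0)
  step 1: λ.(λ.0) 0
  step 2: λ.0

Answer: after 2 steps: λ.0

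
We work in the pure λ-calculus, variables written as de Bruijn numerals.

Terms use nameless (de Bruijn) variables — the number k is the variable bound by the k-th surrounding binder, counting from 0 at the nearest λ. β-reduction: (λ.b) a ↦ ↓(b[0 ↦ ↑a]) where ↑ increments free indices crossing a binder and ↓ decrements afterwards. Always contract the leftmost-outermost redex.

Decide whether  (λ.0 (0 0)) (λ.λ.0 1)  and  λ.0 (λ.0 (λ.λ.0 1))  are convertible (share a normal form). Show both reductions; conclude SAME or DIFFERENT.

Answer: SAME — A ⇓ λ.0 (λ.0 (λ.λ.0 1)), B ⇓ λ.0 (λ.0 (λ.λ.0 1))

Working:
Term A:
  start: (λ.0 (0 0)) (λ.λ.0 1)
  [1] (λ.λ.0 1) ((λ.λ.0 1) (λ.λ.0 1))
  [2] λ.0 ((λ.λ.0 1) (λ.λ.0 1))
  [3] λ.0 (λ.0 (λ.λ.0 1))

Term B:
  start: λ.0 (λ.0 (λ.λ.0 1))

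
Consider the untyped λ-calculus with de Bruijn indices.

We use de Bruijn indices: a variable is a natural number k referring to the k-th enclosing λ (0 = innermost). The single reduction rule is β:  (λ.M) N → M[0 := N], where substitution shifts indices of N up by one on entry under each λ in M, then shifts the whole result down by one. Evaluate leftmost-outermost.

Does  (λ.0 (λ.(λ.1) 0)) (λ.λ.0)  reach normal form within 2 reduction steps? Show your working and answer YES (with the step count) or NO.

  start: (λ.0 (λ.(λ.1) 0)) (λ.λ.0)
  →1  (λ.λ.0) (λ.(λ.1) 0)
  →2  λ.0

Answer: YES — reaches normal form λ.0 in 2 ≤ 2 steps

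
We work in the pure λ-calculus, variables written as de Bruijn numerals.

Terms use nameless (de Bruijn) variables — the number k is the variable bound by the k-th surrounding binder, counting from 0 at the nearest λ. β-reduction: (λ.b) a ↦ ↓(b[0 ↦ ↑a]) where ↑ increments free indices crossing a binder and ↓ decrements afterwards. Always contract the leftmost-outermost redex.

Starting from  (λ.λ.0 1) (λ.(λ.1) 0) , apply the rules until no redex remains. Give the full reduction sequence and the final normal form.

  start: (λ.λ.0 1) (λ.(λ.1) 0)
  [1] λ.0 (λ.(λ.1) 0)
  [2] λ.0 (λ.0)

Answer: normal form = λ.0 (λ.0)  (in 2 steps)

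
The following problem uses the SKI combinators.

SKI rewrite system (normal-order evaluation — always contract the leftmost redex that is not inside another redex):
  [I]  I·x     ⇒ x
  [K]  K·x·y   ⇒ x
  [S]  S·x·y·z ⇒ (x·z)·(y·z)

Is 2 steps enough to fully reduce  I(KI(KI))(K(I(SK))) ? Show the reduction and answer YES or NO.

Answer: NO — after 2 steps the term is I(K(I(SK))), not yet normal

Reduction:
  start: I(KI(KI))(K(I(SK)))
  [1] KI(KI)(K(I(SK)))
  [2] I(K(I(SK)))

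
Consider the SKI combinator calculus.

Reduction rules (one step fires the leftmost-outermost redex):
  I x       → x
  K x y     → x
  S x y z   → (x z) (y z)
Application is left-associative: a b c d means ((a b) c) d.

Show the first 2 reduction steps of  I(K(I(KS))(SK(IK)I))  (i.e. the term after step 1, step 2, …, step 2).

Answer: after 2 steps: I(KS)

Reduction:
  start: I(K(I(KS))(SK(IK)I))
  →1  K(I(KS))(SK(IK)I)
  →2  I(KS)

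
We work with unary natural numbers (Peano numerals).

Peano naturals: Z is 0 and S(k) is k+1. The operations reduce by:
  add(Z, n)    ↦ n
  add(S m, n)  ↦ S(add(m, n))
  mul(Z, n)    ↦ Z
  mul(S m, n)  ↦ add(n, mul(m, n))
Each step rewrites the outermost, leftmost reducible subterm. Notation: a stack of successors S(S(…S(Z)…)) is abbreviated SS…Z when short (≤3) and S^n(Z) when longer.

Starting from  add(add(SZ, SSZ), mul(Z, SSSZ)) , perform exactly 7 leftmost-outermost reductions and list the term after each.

Answer: after 7 steps: SSSZ

Derivation:
  start: add(add(SZ, SSZ), mul(Z, SSSZ))
  [1] add(S(add(Z, SSZ)), mul(Z, SSSZ))
  [2] S(add(add(Z, SSZ), mul(Z, SSSZ)))
  [3] S(add(SSZ, mul(Z, SSSZ)))
  [4] S(S(add(SZ, mul(Z, SSSZ))))
  [5] S(S(S(add(Z, mul(Z, SSSZ)))))
  [6] S(S(S(mul(Z, SSSZ))))
  [7] SSSZ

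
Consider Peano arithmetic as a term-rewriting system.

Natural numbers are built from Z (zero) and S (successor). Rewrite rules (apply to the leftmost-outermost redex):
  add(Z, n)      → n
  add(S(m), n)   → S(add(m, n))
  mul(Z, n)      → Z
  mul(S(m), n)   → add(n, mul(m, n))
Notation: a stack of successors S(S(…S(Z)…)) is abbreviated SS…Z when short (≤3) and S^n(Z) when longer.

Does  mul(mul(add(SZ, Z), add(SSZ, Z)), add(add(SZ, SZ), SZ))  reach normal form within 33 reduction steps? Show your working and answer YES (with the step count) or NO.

Answer: YES — reaches normal form S^6(Z) in 31 ≤ 33 steps

Working:
  start: mul(mul(add(SZ, Z), add(SSZ, Z)), add(add(SZ, SZ), SZ))
  [1] mul(mul(S(add(Z, Z)), add(SSZ, Z)), add(add(SZ, SZ), SZ))
  [2] mul(add(add(SSZ, Z), mul(add(Z, Z), add(SSZ, Z))), add(add(SZ, SZ), SZ))
  [3] mul(add(S(add(SZ, Z)), mul(add(Z, Z), add(SSZ, Z))), add(add(SZ, SZ), SZ))
  [4] mul(S(add(add(SZ, Z), mul(add(Z, Z), add(SSZ, Z)))), add(add(SZ, SZ), SZ))
  [5] add(add(add(SZ, SZ), SZ), mul(add(add(SZ, Z), mul(add(Z, Z), add(SSZ, Z))), add(add(SZ, SZ), SZ)))
  [6] add(add(S(add(Z, SZ)), SZ), mul(add(add(SZ, Z), mul(add(Z, Z), add(SSZ, Z))), add(add(SZ, SZ), SZ)))
  [7] add(S(add(add(Z, SZ), SZ)), mul(add(add(SZ, Z), mul(add(Z, Z), add(SSZ, Z))), add(add(SZ, SZ), SZ)))
  [8] S(add(add(add(Z, SZ), SZ), mul(add(add(SZ, Z), mul(add(Z, Z), add(SSZ, Z))), add(add(SZ, SZ), SZ))))
  [9] S(add(add(SZ, SZ), mul(add(add(SZ, Z), mul(add(Z, Z), add(SSZ, Z))), add(add(SZ, SZ), SZ))))
  [10] S(add(S(add(Z, SZ)), mul(add(add(SZ, Z), mul(add(Z, Z), add(SSZ, Z))), add(add(SZ, SZ), SZ))))
  [11] S(S(add(add(Z, SZ), mul(add(add(SZ, Z), mul(add(Z, Z), add(SSZ, Z))), add(add(SZ, SZ), SZ)))))
  [12] S(S(add(SZ, mul(add(add(SZ, Z), mul(add(Z, Z), add(SSZ, Z))), add(add(SZ, SZ), SZ)))))
  [13] S(S(S(add(Z, mul(add(add(SZ, Z), mul(add(Z, Z), add(SSZ, Z))), add(add(SZ, SZ), SZ))))))
  [14] S(S(S(mul(add(add(SZ, Z), mul(add(Z, Z), add(SSZ, Z))), add(add(SZ, SZ), SZ)))))
  [15] S(S(S(mul(add(S(add(Z, Z)), mul(add(Z, Z), add(SSZ, Z))), add(add(SZ, SZ), SZ)))))
  [16] S(S(S(mul(S(add(add(Z, Z), mul(add(Z, Z), add(SSZ, Z)))), add(add(SZ, SZ), SZ)))))
  [17] S(S(S(add(add(add(SZ, SZ), SZ), mul(add(add(Z, Z), mul(add(Z, Z), add(SSZ, Z))), add(add(SZ, SZ), SZ))))))
  [18] S(S(S(add(add(S(add(Z, SZ)), SZ), mul(add(add(Z, Z), mul(add(Z, Z), add(SSZ, Z))), add(add(SZ, SZ), SZ))))))
  [19] S(S(S(add(S(add(add(Z, SZ), SZ)), mul(add(add(Z, Z), mul(add(Z, Z), add(SSZ, Z))), add(add(SZ, SZ), SZ))))))
  [20] S(S(S(S(add(add(add(Z, SZ), SZ), mul(add(add(Z, Z), mul(add(Z, Z), add(SSZ, Z))), add(add(SZ, SZ), SZ)))))))
  [21] S(S(S(S(add(add(SZ, SZ), mul(add(add(Z, Z), mul(add(Z, Z), add(SSZ, Z))), add(add(SZ, SZ), SZ)))))))
  [22] S(S(S(S(add(S(add(Z, SZ)), mul(add(add(Z, Z), mul(add(Z, Z), add(SSZ, Z))), add(add(SZ, SZ), SZ)))))))
  [23] S(S(S(S(S(add(add(Z, SZ), mul(add(add(Z, Z), mul(add(Z, Z), add(SSZ, Z))), add(add(SZ, SZ), SZ))))))))
  [24] S(S(S(S(S(add(SZ, mul(add(add(Z, Z), mul(add(Z, Z), add(SSZ, Z))), add(add(SZ, SZ), SZ))))))))
  [25] S(S(S(S(S(S(add(Z, mul(add(add(Z, Z), mul(add(Z, Z), add(SSZ, Z))), add(add(SZ, SZ), SZ)))))))))
  [26] S(S(S(S(S(S(mul(add(add(Z, Z), mul(add(Z, Z), add(SSZ, Z))), add(add(SZ, SZ), SZ))))))))
  [27] S(S(S(S(S(S(mul(add(Z, mul(add(Z, Z), add(SSZ, Z))), add(add(SZ, SZ), SZ))))))))
  [28] S(S(S(S(S(S(mul(mul(add(Z, Z), add(SSZ, Z)), add(add(SZ, SZ), SZ))))))))
  [29] S(S(S(S(S(S(mul(mul(Z, add(SSZ, Z)), add(add(SZ, SZ), SZ))))))))
  [30] S(S(S(S(S(S(mul(Z, add(add(SZ, SZ), SZ))))))))
  [31] S^6(Z)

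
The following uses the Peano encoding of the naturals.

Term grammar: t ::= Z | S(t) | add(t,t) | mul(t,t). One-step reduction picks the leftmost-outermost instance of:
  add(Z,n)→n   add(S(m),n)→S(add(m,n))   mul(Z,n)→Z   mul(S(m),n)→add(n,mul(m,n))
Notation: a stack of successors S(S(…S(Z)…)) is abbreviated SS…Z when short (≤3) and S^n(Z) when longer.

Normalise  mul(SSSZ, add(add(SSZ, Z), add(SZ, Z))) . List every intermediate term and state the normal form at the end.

Answer: normal form = S^9(Z)  (in 40 steps)

Working:
  start: mul(SSSZ, add(add(SSZ, Z), add(SZ, Z)))
  →1  add(add(add(SSZ, Z), add(SZ, Z)), mul(SSZ, add(add(SSZ, Z), add(SZ, Z))))
  →2  add(add(S(add(SZ, Z)), add(SZ, Z)), mul(SSZ, add(add(SSZ, Z), add(SZ, Z))))
  →3  add(S(add(add(SZ, Z), add(SZ, Z))), mul(SSZ, add(add(SSZ, Z), add(SZ, Z))))
  →4  S(add(add(add(SZ, Z), add(SZ, Z)), mul(SSZ, add(add(SSZ, Z), add(SZ, Z)))))
  →5  S(add(add(S(add(Z, Z)), add(SZ, Z)), mul(SSZ, add(add(SSZ, Z), add(SZ, Z)))))
  →6  S(add(S(add(add(Z, Z), add(SZ, Z))), mul(SSZ, add(add(SSZ, Z), add(SZ, Z)))))
  →7  S(S(add(add(add(Z, Z), add(SZ, Z)), mul(SSZ, add(add(SSZ, Z), add(SZ, Z))))))
  →8  S(S(add(add(Z, add(SZ, Z)), mul(SSZ, add(add(SSZ, Z), add(SZ, Z))))))
  →9  S(S(add(add(SZ, Z), mul(SSZ, add(add(SSZ, Z), add(SZ, Z))))))
  →10  S(S(add(S(add(Z, Z)), mul(SSZ, add(add(SSZ, Z), add(SZ, Z))))))
  →11  S(S(S(add(add(Z, Z), mul(SSZ, add(add(SSZ, Z), add(SZ, Z)))))))
  →12  S(S(S(add(Z, mul(SSZ, add(add(SSZ, Z), add(SZ, Z)))))))
  →13  S(S(S(mul(SSZ, add(add(SSZ, Z), add(SZ, Z))))))
  →14  S(S(S(add(add(add(SSZ, Z), add(SZ, Z)), mul(SZ, add(add(SSZ, Z), add(SZ, Z)))))))
  →15  S(S(S(add(add(S(add(SZ, Z)), add(SZ, Z)), mul(SZ, add(add(SSZ, Z), add(SZ, Z)))))))
  →16  S(S(S(add(S(add(add(SZ, Z), add(SZ, Z))), mul(SZ, add(add(SSZ, Z), add(SZ, Z)))))))
  →17  S(S(S(S(add(add(add(SZ, Z), add(SZ, Z)), mul(SZ, add(add(SSZ, Z), add(SZ, Z))))))))
  →18  S(S(S(S(add(add(S(add(Z, Z)), add(SZ, Z)), mul(SZ, add(add(SSZ, Z), add(SZ, Z))))))))
  →19  S(S(S(S(add(S(add(add(Z, Z), add(SZ, Z))), mul(SZ, add(add(SSZ, Z), add(SZ, Z))))))))
  →20  S(S(S(S(S(add(add(add(Z, Z), add(SZ, Z)), mul(SZ, add(add(SSZ, Z), add(SZ, Z)))))))))
  →21  S(S(S(S(S(add(add(Z, add(SZ, Z)), mul(SZ, add(add(SSZ, Z), add(SZ, Z)))))))))
  →22  S(S(S(S(S(add(add(SZ, Z), mul(SZ, add(add(SSZ, Z), add(SZ, Z)))))))))
  →23  S(S(S(S(S(add(S(add(Z, Z)), mul(SZ, add(add(SSZ, Z), add(SZ, Z)))))))))
  →24  S(S(S(S(S(S(add(add(Z, Z), mul(SZ, add(add(SSZ, Z), add(SZ, Z))))))))))
  →25  S(S(S(S(S(S(add(Z, mul(SZ, add(add(SSZ, Z), add(SZ, Z))))))))))
  →26  S(S(S(S(S(S(mul(SZ, add(add(SSZ, Z), add(SZ, Z)))))))))
  →27  S(S(S(S(S(S(add(add(add(SSZ, Z), add(SZ, Z)), mul(Z, add(add(SSZ, Z), add(SZ, Z))))))))))
  →28  S(S(S(S(S(S(add(add(S(add(SZ, Z)), add(SZ, Z)), mul(Z, add(add(SSZ, Z), add(SZ, Z))))))))))
  →29  S(S(S(S(S(S(add(S(add(add(SZ, Z), add(SZ, Z))), mul(Z, add(add(SSZ, Z), add(SZ, Z))))))))))
  →30  S(S(S(S(S(S(S(add(add(add(SZ, Z), add(SZ, Z)), mul(Z, add(add(SSZ, Z), add(SZ, Z)))))))))))
  →31  S(S(S(S(S(S(S(add(add(S(add(Z, Z)), add(SZ, Z)), mul(Z, add(add(SSZ, Z), add(SZ, Z)))))))))))
  →32  S(S(S(S(S(S(S(add(S(add(add(Z, Z), add(SZ, Z))), mul(Z, add(add(SSZ, Z), add(SZ, Z)))))))))))
  →33  S(S(S(S(S(S(S(S(add(add(add(Z, Z), add(SZ, Z)), mul(Z, add(add(SSZ, Z), add(SZ, Z))))))))))))
  →34  S(S(S(S(S(S(S(S(add(add(Z, add(SZ, Z)), mul(Z, add(add(SSZ, Z), add(SZ, Z))))))))))))
  →35  S(S(S(S(S(S(S(S(add(add(SZ, Z), mul(Z, add(add(SSZ, Z), add(SZ, Z))))))))))))
  →36  S(S(S(S(S(S(S(S(add(S(add(Z, Z)), mul(Z, add(add(SSZ, Z), add(SZ, Z))))))))))))
  →37  S(S(S(S(S(S(S(S(S(add(add(Z, Z), mul(Z, add(add(SSZ, Z), add(SZ, Z)))))))))))))
  →38  S(S(S(S(S(S(S(S(S(add(Z, mul(Z, add(add(SSZ, Z), add(SZ, Z)))))))))))))
  →39  S(S(S(S(S(S(S(S(S(mul(Z, add(add(SSZ, Z), add(SZ, Z))))))))))))
  →40  S^9(Z)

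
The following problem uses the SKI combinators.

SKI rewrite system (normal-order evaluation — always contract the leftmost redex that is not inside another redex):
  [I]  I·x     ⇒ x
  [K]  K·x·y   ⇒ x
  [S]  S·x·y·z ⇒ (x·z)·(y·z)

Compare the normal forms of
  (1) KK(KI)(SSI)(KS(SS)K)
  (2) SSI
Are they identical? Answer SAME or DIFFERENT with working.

Answer: SAME — A ⇓ SSI, B ⇓ SSI

Working:
Term A:
  start: KK(KI)(SSI)(KS(SS)K)
  step 1: K(SSI)(KS(SS)K)
  step 2: SSI

Term B:
  start: SSI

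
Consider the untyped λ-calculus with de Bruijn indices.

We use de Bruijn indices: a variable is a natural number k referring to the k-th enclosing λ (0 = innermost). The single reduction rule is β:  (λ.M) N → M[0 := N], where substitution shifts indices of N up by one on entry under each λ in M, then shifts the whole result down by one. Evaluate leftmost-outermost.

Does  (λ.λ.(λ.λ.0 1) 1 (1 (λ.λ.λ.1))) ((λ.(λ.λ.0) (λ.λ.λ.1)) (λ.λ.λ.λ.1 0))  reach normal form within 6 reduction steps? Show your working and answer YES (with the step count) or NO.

Answer: NO — after 6 steps the term is λ.(λ.λ.λ.1) ((λ.(λ.λ.0) (λ.λ.λ.1)) (λ.λ.λ.λ.1 0)), not yet normal

Derivation:
  start: (λ.λ.(λ.λ.0 1) 1 (1 (λ.λ.λ.1))) ((λ.(λ.λ.0) (λ.λ.λ.1)) (λ.λ.λ.λ.1 0))
  →1  λ.(λ.λ.0 1) ((λ.(λ.λ.0) (λ.λ.λ.1)) (λ.λ.λ.λ.1 0)) ((λ.(λ.λ.0) (λ.λ.λ.1)) (λ.λ.λ.λ.1 0) (λ.λ.λ.1))
  →2  λ.(λ.0 ((λ.(λ.λ.0) (λ.λ.λ.1)) (λ.λ.λ.λ.1 0))) ((λ.(λ.λ.0) (λ.λ.λ.1)) (λ.λ.λ.λ.1 0) (λ.λ.λ.1))
  →3  λ.(λ.(λ.λ.0) (λ.λ.λ.1)) (λ.λ.λ.λ.1 0) (λ.λ.λ.1) ((λ.(λ.λ.0) (λ.λ.λ.1)) (λ.λ.λ.λ.1 0))
  →4  λ.(λ.λ.0) (λ.λ.λ.1) (λ.λ.λ.1) ((λ.(λ.λ.0) (λ.λ.λ.1)) (λ.λ.λ.λ.1 0))
  →5  λ.(λ.0) (λ.λ.λ.1) ((λ.(λ.λ.0) (λ.λ.λ.1)) (λ.λ.λ.λ.1 0))
  →6  λ.(λ.λ.λ.1) ((λ.(λ.λ.0) (λ.λ.λ.1)) (λ.λ.λ.λ.1 0))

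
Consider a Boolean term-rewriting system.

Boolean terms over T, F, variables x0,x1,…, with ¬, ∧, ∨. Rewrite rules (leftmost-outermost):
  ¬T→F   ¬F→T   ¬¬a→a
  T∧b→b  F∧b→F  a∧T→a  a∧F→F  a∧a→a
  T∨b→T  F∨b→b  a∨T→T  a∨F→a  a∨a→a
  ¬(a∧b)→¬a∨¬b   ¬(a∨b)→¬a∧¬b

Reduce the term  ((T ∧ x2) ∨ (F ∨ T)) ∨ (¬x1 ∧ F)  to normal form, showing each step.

  start: ((T ∧ x2) ∨ (F ∨ T)) ∨ (¬x1 ∧ F)
  step 1: (x2 ∨ (F ∨ T)) ∨ (¬x1 ∧ F)
  step 2: (x2 ∨ T) ∨ (¬x1 ∧ F)
  step 3: T ∨ (¬x1 ∧ F)
  step 4: T

Answer: normal form = T  (in 4 steps)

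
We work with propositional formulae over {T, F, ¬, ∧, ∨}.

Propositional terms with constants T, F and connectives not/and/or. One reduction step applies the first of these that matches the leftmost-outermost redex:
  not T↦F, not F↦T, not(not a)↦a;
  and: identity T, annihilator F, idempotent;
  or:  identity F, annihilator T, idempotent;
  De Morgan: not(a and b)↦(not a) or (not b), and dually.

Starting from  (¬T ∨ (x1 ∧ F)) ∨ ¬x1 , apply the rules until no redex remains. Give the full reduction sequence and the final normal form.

  start: (¬T ∨ (x1 ∧ F)) ∨ ¬x1
  →1  (F ∨ (x1 ∧ F)) ∨ ¬x1
  →2  (x1 ∧ F) ∨ ¬x1
  →3  F ∨ ¬x1
  →4  ¬x1

Answer: normal form = ¬x1  (in 4 steps)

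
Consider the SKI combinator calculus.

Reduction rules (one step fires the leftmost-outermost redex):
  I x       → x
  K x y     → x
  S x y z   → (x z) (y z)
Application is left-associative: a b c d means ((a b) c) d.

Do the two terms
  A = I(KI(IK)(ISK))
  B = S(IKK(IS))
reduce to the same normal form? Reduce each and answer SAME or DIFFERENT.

Term A:
  start: I(KI(IK)(ISK))
  →1  KI(IK)(ISK)
  →2  I(ISK)
  →3  ISK
  →4  SK

Term B:
  start: S(IKK(IS))
  →1  S(KK(IS))
  →2  SK

Answer: SAME — A ⇓ SK, B ⇓ SK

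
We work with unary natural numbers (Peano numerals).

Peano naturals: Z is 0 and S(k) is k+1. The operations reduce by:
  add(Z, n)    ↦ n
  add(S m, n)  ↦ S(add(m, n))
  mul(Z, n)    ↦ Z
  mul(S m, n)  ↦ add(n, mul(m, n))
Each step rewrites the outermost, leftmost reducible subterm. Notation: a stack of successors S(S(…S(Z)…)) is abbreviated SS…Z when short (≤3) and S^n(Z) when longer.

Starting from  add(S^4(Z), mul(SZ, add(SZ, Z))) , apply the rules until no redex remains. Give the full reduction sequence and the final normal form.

  start: add(S^4(Z), mul(SZ, add(SZ, Z)))
  step 1: S(add(SSSZ, mul(SZ, add(SZ, Z))))
  step 2: S(S(add(SSZ, mul(SZ, add(SZ, Z)))))
  step 3: S(S(S(add(SZ, mul(SZ, add(SZ, Z))))))
  step 4: S(S(S(S(add(Z, mul(SZ, add(SZ, Z)))))))
  step 5: S(S(S(S(mul(SZ, add(SZ, Z))))))
  step 6: S(S(S(S(add(add(SZ, Z), mul(Z, add(SZ, Z)))))))
  step 7: S(S(S(S(add(S(add(Z, Z)), mul(Z, add(SZ, Z)))))))
  step 8: S(S(S(S(S(add(add(Z, Z), mul(Z, add(SZ, Z))))))))
  step 9: S(S(S(S(S(add(Z, mul(Z, add(SZ, Z))))))))
  step 10: S(S(S(S(S(mul(Z, add(SZ, Z)))))))
  step 11: S^5(Z)

Answer: normal form = S^5(Z)  (in 11 steps)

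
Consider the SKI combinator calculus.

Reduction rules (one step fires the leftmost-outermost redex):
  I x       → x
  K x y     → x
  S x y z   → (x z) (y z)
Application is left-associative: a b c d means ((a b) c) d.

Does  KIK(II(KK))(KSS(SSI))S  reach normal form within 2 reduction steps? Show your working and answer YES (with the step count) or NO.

Answer: NO — after 2 steps the term is II(KK)(KSS(SSI))S, not yet normal

Reduction:
  start: KIK(II(KK))(KSS(SSI))S
  step 1: I(II(KK))(KSS(SSI))S
  step 2: II(KK)(KSS(SSI))S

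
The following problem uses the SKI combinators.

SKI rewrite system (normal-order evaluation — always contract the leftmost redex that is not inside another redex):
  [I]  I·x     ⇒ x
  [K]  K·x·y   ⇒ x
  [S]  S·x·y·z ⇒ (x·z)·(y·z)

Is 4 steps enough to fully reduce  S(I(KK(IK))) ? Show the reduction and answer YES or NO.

  start: S(I(KK(IK)))
  →1  S(KK(IK))
  →2  SK

Answer: YES — reaches normal form SK in 2 ≤ 4 steps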